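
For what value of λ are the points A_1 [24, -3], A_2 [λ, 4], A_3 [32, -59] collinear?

Collinearity: (A_2 − A_1) must be parallel to (A_3 − A_1) = (8, -56).
Cross-multiplying the components: (λ − 24)·(-56) = (7)·(8).
Solving gives λ = 23.

23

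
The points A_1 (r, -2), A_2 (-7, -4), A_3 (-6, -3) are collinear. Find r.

The three points are collinear iff det[A_1A_2; A_1A_3] = 0.
This determinant is linear in r: (-1)r + (-5) = 0, so r = -5.

-5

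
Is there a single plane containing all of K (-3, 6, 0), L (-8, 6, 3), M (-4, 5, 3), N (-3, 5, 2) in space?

No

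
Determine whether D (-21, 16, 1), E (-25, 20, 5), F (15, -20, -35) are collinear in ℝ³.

Yes

DE = (-4, 4, 4), DF = (36, -36, -36).
Each component of DF is -9 times the corresponding component of DE, so DF = -9·DE and the points are collinear.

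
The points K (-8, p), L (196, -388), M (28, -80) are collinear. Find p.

Collinearity: (K − L) must be parallel to (M − L) = (-168, 308).
Cross-multiplying the components: (p − (-388))·(-168) = (-204)·(308).
Solving gives p = -14.

-14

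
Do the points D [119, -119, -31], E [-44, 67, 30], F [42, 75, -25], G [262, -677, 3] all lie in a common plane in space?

No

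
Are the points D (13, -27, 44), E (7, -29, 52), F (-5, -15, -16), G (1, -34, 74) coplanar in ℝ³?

A normal to the plane through D, E, F is n = DE × DF = (24, -504, -108).
The plane has equation n·P = 9168. For G: n·G = 9168.
Equal, so G lies in the plane and all four are coplanar.

Yes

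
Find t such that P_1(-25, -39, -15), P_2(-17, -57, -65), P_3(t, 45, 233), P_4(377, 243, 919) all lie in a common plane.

Coplanarity ⇔ det[P_1P_2; P_1P_3; P_1P_4] = 0.
Expanding, this is linear in t: (2712)t + (29832) = 0.
So t = -11.

-11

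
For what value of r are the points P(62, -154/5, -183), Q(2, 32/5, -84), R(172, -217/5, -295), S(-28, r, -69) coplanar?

-13/5

Coplanarity ⇔ det[PQ; PR; PS] = 0.
Expanding, this is linear in r: (4170)r + (10842) = 0.
So r = -13/5.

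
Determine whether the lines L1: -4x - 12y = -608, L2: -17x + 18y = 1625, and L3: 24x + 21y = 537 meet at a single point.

Yes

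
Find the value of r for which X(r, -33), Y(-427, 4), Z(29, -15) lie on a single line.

461

Collinearity: (X − Y) must be parallel to (Z − Y) = (456, -19).
Cross-multiplying the components: (r − (-427))·(-19) = (-37)·(456).
Solving gives r = 461.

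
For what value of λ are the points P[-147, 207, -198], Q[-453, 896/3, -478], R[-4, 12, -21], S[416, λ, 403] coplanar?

-734/3

The points are coplanar iff PQ · (PR × PS) = 0.
Expanding, this is linear in λ: (14122)λ + (10365548/3) = 0.
So λ = -734/3.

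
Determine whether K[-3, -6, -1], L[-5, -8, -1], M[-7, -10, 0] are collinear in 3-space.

KL = (-2, -2, 0), KM = (-4, -4, 1).
Comparing components 2 and 3: (-2)(1) − (0)(-4) = -2 ≠ 0, so KL and KM are not parallel and the points are not collinear.

No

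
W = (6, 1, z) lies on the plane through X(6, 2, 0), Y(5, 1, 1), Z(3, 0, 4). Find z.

The plane through X, Y, Z has equation −2x + 1y − 1z = -10.
Substituting W: (-1)z + (-11) = -10, so z = -1.

-1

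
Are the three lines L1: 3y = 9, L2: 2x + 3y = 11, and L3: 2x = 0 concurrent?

The three lines meet at one point iff the augmented coefficient matrix [aᵢ bᵢ cᵢ] has rank < 3, i.e. its determinant vanishes.
Here the determinant is 12.
Nonzero, so no common point exists.

No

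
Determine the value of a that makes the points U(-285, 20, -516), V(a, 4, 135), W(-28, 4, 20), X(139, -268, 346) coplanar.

The points are coplanar iff UV · (UW × UX) = 0.
Expanding, this is linear in a: (140576)a + (-3795552) = 0.
So a = 27.

27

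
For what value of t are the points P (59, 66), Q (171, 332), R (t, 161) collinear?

99

Collinearity: (R − P) must be parallel to (Q − P) = (112, 266).
Cross-multiplying the components: (t − 59)·(266) = (95)·(112).
Solving gives t = 99.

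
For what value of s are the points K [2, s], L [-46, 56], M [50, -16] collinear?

Collinearity: (K − L) must be parallel to (M − L) = (96, -72).
Cross-multiplying the components: (s − 56)·(96) = (48)·(-72).
Solving gives s = 20.

20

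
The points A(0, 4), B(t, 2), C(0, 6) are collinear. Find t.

0

The three points are collinear iff det[AB; AC] = 0.
This determinant is linear in t: (2)t + (0) = 0, so t = 0.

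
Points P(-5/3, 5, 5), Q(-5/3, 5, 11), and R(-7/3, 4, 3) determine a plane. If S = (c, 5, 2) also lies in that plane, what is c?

-5/3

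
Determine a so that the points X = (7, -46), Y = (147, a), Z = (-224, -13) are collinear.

-66

The three points are collinear iff det[XY; XZ] = 0.
This determinant is linear in a: (231)a + (15246) = 0, so a = -66.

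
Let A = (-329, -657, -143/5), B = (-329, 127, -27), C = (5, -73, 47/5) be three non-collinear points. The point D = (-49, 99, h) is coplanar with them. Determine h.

19/5

A normal to the plane is n = AB × AC = (144288/5, 2672/5, -261856).
D lies in the plane iff n · AD = 0.
This gives (-261856)h + (4975264/5) = 0, so h = 19/5.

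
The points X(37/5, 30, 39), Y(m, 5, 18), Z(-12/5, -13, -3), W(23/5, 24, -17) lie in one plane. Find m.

The points are coplanar iff XY · (XZ × XW) = 0.
Expanding, this is linear in m: (2156)m + (-19404/5) = 0.
So m = 9/5.

9/5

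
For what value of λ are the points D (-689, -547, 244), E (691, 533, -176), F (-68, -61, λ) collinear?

Collinearity requires DE × DF = 0; each component is linear in λ.
The x-component gives (1080)λ + (-59400) = 0, so λ = 55.
The remaining components then also vanish.

55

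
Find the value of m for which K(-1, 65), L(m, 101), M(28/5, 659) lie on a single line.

Collinearity: (L − K) must be parallel to (M − K) = (33/5, 594).
Cross-multiplying the components: (m − (-1))·(594) = (36)·(33/5).
Solving gives m = -3/5.

-3/5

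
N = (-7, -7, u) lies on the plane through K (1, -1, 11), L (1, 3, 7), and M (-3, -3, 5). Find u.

A normal to the plane is n = KL × KM = (-32, 16, 16).
N lies in the plane iff n · KN = 0.
This gives (16)u + (-16) = 0, so u = 1.

1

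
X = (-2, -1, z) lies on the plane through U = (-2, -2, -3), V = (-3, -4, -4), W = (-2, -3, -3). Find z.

-3

The plane through U, V, W has equation −1x + 1z = -1.
Substituting X: (1)z + (2) = -1, so z = -3.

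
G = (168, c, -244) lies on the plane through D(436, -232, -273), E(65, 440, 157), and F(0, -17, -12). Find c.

-409

The plane through D, E, F has equation 82942x − 90649y + 213227z = -1017691.
Substituting G: (-90649)c + (-38093132) = -1017691, so c = -409.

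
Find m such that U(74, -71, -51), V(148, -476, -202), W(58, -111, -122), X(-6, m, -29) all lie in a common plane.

The points are coplanar iff UV · (UW × UX) = 0.
Expanding, this is linear in m: (7670)m + (-1480310) = 0.
So m = 193.

193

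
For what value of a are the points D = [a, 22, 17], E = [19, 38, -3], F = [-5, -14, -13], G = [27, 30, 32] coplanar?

19

The points are coplanar iff DE · (DF × DG) = 0.
Expanding, this is linear in a: (1900)a + (-36100) = 0.
So a = 19.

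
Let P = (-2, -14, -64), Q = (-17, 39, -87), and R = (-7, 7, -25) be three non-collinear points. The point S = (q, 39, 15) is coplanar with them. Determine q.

-15

Coplanarity requires PQ · (PR × PS) = 0.
PQ = (-15, 53, -23), PR = (-5, 21, 39); the triple product is linear in q with coefficient 2550 and constant term 38250.
Setting it to zero: q = -15.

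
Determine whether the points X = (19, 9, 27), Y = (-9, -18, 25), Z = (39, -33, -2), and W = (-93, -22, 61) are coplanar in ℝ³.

The four points are coplanar iff the 3×3 determinant with rows XY, XZ, XW is zero.
Rows: (-28, -27, -2), (20, -42, -29), (-112, -31, 34).
Expanding along the first row: (-28)(-2327) − (-27)(-2568) + (-2)(-5324) = 6468.
Nonzero ⇒ not coplanar.

No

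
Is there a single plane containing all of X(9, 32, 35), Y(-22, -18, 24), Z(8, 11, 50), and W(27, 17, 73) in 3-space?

The four points are coplanar iff the 3×3 determinant with rows XY, XZ, XW is zero.
Rows: (-31, -50, -11), (-1, -21, 15), (18, -15, 38).
Expanding along the first row: (-31)(-573) − (-50)(-308) + (-11)(393) = -1960.
Nonzero ⇒ not coplanar.

No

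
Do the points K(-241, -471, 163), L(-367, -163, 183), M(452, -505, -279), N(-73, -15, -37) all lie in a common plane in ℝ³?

Yes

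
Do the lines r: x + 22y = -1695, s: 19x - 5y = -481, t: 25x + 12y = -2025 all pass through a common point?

No

Intersecting r and s: solving the 2×2 system gives (x, y) = (-19057/423, -31724/423).
Substitute into t: (25)(-19057/423) + (12)(-31724/423) = -857113/423.
But t requires -2025 ≠ -857113/423, so the three lines have no common point.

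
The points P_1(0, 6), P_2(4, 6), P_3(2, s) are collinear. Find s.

Collinearity: (P_3 − P_1) must be parallel to (P_2 − P_1) = (4, 0).
Cross-multiplying the components: (s − 6)·(4) = (2)·(0).
Solving gives s = 6.

6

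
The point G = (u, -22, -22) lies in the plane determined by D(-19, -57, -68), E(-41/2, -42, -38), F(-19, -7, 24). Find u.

Coplanarity requires DE · (DF × DG) = 0.
DE = (-3/2, 15, 30), DF = (0, 50, 92); the triple product is linear in u with coefficient -120 and constant term -900.
Setting it to zero: u = -15/2.

-15/2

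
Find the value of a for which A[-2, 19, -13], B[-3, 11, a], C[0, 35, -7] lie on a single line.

Direction AC = (2, 16, 6). From the x-coordinate of B, the parameter along the line is τ = (-3 − (-2))/2 = -1/2.
Then a = (-13) + (-1/2)·(6) = -16.

-16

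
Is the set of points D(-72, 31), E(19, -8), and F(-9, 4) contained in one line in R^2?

DE = (91, -39), DF = (63, -27).
det[DE; DF] = (91)(-27) − (-39)(63) = 0.
The determinant is zero, so the points are collinear.

Yes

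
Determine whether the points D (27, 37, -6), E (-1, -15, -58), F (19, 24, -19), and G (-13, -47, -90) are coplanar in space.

Yes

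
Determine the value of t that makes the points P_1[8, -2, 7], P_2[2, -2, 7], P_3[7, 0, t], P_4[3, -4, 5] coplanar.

9

The points are coplanar iff P_1P_2 · (P_1P_3 × P_1P_4) = 0.
Expanding, this is linear in t: (-12)t + (108) = 0.
So t = 9.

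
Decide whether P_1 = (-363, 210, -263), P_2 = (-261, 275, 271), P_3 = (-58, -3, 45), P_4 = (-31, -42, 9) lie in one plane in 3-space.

The four points are coplanar iff the 3×3 determinant with rows P_1P_2, P_1P_3, P_1P_4 is zero.
Rows: (102, 65, 534), (305, -213, 308), (332, -252, 272).
Expanding along the first row: (102)(19680) − (65)(-19296) + (534)(-6144) = -19296.
Nonzero ⇒ not coplanar.

No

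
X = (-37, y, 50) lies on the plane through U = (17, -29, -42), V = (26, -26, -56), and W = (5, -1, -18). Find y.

1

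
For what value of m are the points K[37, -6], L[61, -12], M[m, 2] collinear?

5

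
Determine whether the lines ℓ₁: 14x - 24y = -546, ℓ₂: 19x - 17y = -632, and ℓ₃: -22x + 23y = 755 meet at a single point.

Intersecting ℓ₁ and ℓ₂: solving the 2×2 system gives (x, y) = (-27, 7).
Substitute into ℓ₃: (-22)(-27) + (23)(7) = 755.
This equals 755, so (-27, 7) lies on all three lines and they are concurrent.

Yes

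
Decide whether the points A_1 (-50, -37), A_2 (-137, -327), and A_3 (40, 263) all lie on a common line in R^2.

A_1A_2 = (-87, -290), A_1A_3 = (90, 300).
Checking proportionality: A_1A_3 = -30/29·A_1A_2, so the vectors are parallel and the points are collinear.

Yes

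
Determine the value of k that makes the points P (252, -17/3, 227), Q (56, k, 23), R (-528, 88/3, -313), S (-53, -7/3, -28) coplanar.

-13

Coplanarity ⇔ det[PQ; PR; PS] = 0.
Expanding, this is linear in k: (-34200)k + (-444600) = 0.
So k = -13.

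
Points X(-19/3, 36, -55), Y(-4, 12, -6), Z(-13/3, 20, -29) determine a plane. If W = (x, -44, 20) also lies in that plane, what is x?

22/3

A normal to the plane is n = XY × XZ = (160, 112/3, 32/3).
W lies in the plane iff n · XW = 0.
This gives (160)x + (-3520/3) = 0, so x = 22/3.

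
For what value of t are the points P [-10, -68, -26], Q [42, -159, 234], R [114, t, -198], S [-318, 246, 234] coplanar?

-186

Normal to plane PQS: n = (-105300, -93600, -11700); plane equation n·X = 7722000.
Requiring n·R = 7722000: (-93600)t + (-9687600) = 7722000.
So t = -186.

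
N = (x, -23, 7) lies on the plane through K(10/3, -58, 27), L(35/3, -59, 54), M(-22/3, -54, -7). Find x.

A normal to the plane is n = KL × KM = (-74, -14/3, 68/3).
N lies in the plane iff n · KN = 0.
This gives (-74)x + (-370) = 0, so x = -5.

-5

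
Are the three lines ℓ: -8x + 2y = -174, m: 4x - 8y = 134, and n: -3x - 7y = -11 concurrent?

The three lines meet at one point iff the augmented coefficient matrix [aᵢ bᵢ cᵢ] has rank < 3, i.e. its determinant vanishes.
Here the determinant is 124.
Nonzero, so no common point exists.

No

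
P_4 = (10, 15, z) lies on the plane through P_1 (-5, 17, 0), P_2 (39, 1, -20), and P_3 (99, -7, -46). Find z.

A normal to the plane is n = P_1P_2 × P_1P_3 = (256, -56, 608).
P_4 lies in the plane iff n · P_1P_4 = 0.
This gives (608)z + (3952) = 0, so z = -13/2.

-13/2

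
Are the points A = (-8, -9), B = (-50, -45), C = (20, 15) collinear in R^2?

Yes

AB = (-42, -36), AC = (28, 24).
Checking proportionality: AC = -2/3·AB, so the vectors are parallel and the points are collinear.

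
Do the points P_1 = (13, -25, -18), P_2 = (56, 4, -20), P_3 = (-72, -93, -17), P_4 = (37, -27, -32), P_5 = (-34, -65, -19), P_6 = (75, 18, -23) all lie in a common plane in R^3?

The plane through P_1, P_2, P_3 has normal n = P_1P_2 × P_1P_3 = (-107, 127, -459) and equation n·P = 3696.
Checking the remaining points: n·P_4 = 7300, n·P_5 = 4104, n·P_6 = 4818.
Since n·P_4 = 7300 ≠ 3696, P_4 is off the plane and the points are not all coplanar.

No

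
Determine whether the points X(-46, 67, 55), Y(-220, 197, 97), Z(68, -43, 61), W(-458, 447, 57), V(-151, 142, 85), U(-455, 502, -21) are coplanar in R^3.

The plane through X, Y, Z has normal n = XY × XZ = (5400, 5832, 4320) and equation n·P = 379944.
Checking the remaining points: n·W = 379944, n·V = 379944, n·U = 379944.
All equal 379944, so all 6 points lie in one plane.

Yes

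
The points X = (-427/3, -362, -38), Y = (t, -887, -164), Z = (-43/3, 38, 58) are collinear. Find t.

-931/3

Collinearity requires XY × XZ = 0; each component is linear in t.
The y-component gives (-96)t + (-29792) = 0, so t = -931/3.
The remaining components then also vanish.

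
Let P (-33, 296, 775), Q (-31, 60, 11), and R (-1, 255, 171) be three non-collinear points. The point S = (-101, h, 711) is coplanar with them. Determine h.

-50

The plane through P, Q, R has equation 111220x − 23240y + 7470z = -4760050.
Substituting S: (-23240)h + (-5922050) = -4760050, so h = -50.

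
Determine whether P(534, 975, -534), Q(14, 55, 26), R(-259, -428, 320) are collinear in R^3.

Yes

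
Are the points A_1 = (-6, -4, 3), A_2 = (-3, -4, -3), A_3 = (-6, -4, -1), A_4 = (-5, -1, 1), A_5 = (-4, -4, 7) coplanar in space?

The plane through A_1, A_2, A_3 has normal n = A_1A_2 × A_1A_3 = (0, 12, 0) and equation n·P = -48.
Checking the remaining points: n·A_4 = -12, n·A_5 = -48.
Since n·A_4 = -12 ≠ -48, A_4 is off the plane and the points are not all coplanar.

No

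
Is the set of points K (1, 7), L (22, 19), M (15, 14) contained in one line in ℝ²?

No

KL = (21, 12), KM = (14, 7).
If collinear, KM would be a scalar multiple of KL. But (21)·(7) ≠ (12)·(14) (difference -21), so they are not parallel; the points are not collinear.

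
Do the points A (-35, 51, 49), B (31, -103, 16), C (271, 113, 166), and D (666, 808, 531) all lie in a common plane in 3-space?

Yes

With A as base: AB = (66, -154, -33), AC = (306, 62, 117), AD = (701, 757, 482).
AC × AD = (-58685, -65475, 188180).
AB · (AC × AD) = 0.
The scalar triple product vanishes, so the four points are coplanar.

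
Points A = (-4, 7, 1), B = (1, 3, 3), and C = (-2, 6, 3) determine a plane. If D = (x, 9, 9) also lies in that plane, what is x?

The plane through A, B, C has equation −6x − 6y + 3z = -15.
Substituting D: (-6)x + (-27) = -15, so x = -2.

-2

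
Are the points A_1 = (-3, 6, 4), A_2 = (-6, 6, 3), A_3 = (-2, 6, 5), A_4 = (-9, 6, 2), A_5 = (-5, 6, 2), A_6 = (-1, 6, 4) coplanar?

Yes

The plane through A_1, A_2, A_3 has normal n = A_1A_2 × A_1A_3 = (0, 2, 0) and equation n·P = 12.
Checking the remaining points: n·A_4 = 12, n·A_5 = 12, n·A_6 = 12.
All equal 12, so all 6 points lie in one plane.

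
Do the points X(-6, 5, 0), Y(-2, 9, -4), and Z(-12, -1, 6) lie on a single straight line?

XY = (4, 4, -4), XZ = (-6, -6, 6).
Each component of XZ is -3/2 times the corresponding component of XY, so XZ = -3/2·XY and the points are collinear.

Yes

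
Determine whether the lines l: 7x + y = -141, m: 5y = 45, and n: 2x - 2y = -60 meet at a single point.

The three lines meet at one point iff the augmented coefficient matrix [aᵢ bᵢ cᵢ] has rank < 3, i.e. its determinant vanishes.
Here the determinant is 30.
Nonzero, so no common point exists.

No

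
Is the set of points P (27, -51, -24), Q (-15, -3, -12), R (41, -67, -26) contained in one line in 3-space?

No

PQ = (-42, 48, 12), PR = (14, -16, -2).
PQ × PR = (96, 84, 0).
The cross product is nonzero, so the points do not lie on one line.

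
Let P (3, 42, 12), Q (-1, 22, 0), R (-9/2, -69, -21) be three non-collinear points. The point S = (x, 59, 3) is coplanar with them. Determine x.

-2

The plane through P, Q, R has equation −672x − 42y + 294z = -252.
Substituting S: (-672)x + (-1596) = -252, so x = -2.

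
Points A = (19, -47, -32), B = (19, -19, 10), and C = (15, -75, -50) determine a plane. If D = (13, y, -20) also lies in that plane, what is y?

The plane through A, B, C has equation 672x − 168y + 112z = 17080.
Substituting D: (-168)y + (6496) = 17080, so y = -63.

-63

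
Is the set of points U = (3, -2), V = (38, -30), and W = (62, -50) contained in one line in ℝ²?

No

UV = (35, -28), UW = (59, -48).
det[UV; UW] = (35)(-48) − (-28)(59) = -28.
The determinant is nonzero, so they are not collinear.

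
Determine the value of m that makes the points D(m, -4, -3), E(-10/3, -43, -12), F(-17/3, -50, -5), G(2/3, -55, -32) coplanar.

Coplanarity ⇔ det[DE; DF; DG] = 0.
Expanding, this is linear in m: (-224)m + (-1568/3) = 0.
So m = -7/3.

-7/3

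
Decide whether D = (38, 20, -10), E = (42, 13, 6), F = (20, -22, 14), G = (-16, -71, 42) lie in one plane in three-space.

The four points are coplanar iff the 3×3 determinant with rows DE, DF, DG is zero.
Rows: (4, -7, 16), (-18, -42, 24), (-54, -91, 52).
Expanding along the first row: (4)(0) − (-7)(360) + (16)(-630) = -7560.
Nonzero ⇒ not coplanar.

No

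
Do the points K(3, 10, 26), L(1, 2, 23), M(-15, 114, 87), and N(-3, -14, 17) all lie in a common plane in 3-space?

A normal to the plane through K, L, M is n = KL × KM = (-176, 176, -352).
The plane has equation n·P = -7920. For N: n·N = -7920.
Equal, so N lies in the plane and all four are coplanar.

Yes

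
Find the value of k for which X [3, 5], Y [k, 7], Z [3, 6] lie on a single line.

3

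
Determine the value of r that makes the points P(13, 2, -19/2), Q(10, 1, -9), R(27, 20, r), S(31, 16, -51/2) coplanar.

-67/2

Normal to plane PQS: n = (9, -39, -24); plane equation n·X = 267.
Requiring n·R = 267: (-24)r + (-537) = 267.
So r = -67/2.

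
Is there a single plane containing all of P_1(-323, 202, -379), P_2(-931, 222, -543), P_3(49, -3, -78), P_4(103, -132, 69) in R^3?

Yes

A normal to the plane through P_1, P_2, P_3 is n = P_1P_2 × P_1P_3 = (-27600, 122000, 117200).
The plane has equation n·P = -10860000. For P_4: n·P_4 = -10860000.
Equal, so P_4 lies in the plane and all four are coplanar.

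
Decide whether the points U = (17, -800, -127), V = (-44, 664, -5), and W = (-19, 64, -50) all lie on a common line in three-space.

UV = (-61, 1464, 122), UW = (-36, 864, 77).
UV × UW = (7320, 305, 0).
The cross product is nonzero, so the points do not lie on one line.

No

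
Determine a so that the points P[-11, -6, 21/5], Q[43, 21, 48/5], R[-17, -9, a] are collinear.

18/5

Collinearity requires PQ × PR = 0; each component is linear in a.
The x-component gives (27)a + (-486/5) = 0, so a = 18/5.
The remaining components then also vanish.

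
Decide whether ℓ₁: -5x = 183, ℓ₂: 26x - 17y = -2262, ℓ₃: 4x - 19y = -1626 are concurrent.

No

The three lines meet at one point iff the augmented coefficient matrix [aᵢ bᵢ cᵢ] has rank < 3, i.e. its determinant vanishes.
Here the determinant is -1278.
Nonzero, so no common point exists.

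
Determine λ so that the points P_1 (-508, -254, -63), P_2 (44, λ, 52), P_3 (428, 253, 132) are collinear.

Collinearity requires P_1P_2 × P_1P_3 = 0; each component is linear in λ.
The x-component gives (195)λ + (-8775) = 0, so λ = 45.
The remaining components then also vanish.

45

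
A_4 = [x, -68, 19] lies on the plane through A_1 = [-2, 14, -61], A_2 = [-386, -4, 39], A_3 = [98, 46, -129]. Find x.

242

A normal to the plane is n = A_1A_2 × A_1A_3 = (-1976, -16112, -10488).
A_4 lies in the plane iff n · A_1A_4 = 0.
This gives (-1976)x + (478192) = 0, so x = 242.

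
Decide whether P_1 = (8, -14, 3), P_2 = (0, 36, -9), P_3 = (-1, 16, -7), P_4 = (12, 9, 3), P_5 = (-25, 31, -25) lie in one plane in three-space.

No

The plane through P_1, P_2, P_3 has normal n = P_1P_2 × P_1P_3 = (-140, 28, 210) and equation n·P = -882.
Checking the remaining points: n·P_4 = -798, n·P_5 = -882.
Since n·P_4 = -798 ≠ -882, P_4 is off the plane and the points are not all coplanar.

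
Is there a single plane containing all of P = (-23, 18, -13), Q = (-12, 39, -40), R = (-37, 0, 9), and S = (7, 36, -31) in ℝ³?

Yes

The four points are coplanar iff the 3×3 determinant with rows PQ, PR, PS is zero.
Rows: (11, 21, -27), (-14, -18, 22), (30, 18, -18).
Expanding along the first row: (11)(-72) − (21)(-408) + (-27)(288) = 0.
Zero determinant ⇒ coplanar.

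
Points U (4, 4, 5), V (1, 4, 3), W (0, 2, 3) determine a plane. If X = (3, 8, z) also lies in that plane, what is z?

3

Coplanarity requires UV · (UW × UX) = 0.
UV = (-3, 0, -2), UW = (-4, -2, -2); the triple product is linear in z with coefficient 6 and constant term -18.
Setting it to zero: z = 3.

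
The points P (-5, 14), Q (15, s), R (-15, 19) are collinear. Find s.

4

Collinearity: (Q − P) must be parallel to (R − P) = (-10, 5).
Cross-multiplying the components: (s − 14)·(-10) = (20)·(5).
Solving gives s = 4.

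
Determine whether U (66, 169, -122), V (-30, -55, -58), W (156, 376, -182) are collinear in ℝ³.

No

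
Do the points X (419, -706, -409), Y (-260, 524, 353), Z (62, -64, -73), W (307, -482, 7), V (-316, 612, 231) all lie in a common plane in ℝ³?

Yes

The plane through X, Y, Z has normal n = XY × XZ = (-75924, -43890, 3192) and equation n·P = -2131344.
Checking the remaining points: n·W = -2131344, n·V = -2131344.
All equal -2131344, so all 5 points lie in one plane.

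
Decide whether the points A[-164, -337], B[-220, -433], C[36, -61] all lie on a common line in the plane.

No

AB = (-56, -96), AC = (200, 276).
det[AB; AC] = (-56)(276) − (-96)(200) = 3744.
The determinant is nonzero, so they are not collinear.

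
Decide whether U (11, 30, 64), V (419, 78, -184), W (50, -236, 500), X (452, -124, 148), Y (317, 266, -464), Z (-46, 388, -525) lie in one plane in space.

No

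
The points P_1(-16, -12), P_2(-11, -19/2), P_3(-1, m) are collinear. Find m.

-9/2

Collinearity: (P_3 − P_1) must be parallel to (P_2 − P_1) = (5, 5/2).
Cross-multiplying the components: (m − (-12))·(5) = (15)·(5/2).
Solving gives m = -9/2.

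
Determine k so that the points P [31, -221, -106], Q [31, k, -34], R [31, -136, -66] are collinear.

-68

Direction PR = (0, 85, 40). From the z-coordinate of Q, the parameter along the line is τ = (-34 − (-106))/40 = 9/5.
Then k = (-221) + 9/5·(85) = -68.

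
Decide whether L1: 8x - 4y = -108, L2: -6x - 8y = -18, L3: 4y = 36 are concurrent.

Yes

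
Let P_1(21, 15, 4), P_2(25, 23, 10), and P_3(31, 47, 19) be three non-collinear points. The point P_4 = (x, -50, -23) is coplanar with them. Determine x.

3

The plane through P_1, P_2, P_3 has equation −72x + 48z = -1320.
Substituting P_4: (-72)x + (-1104) = -1320, so x = 3.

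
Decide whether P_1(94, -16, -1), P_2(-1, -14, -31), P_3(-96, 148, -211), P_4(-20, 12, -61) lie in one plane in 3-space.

Yes

A normal to the plane through P_1, P_2, P_3 is n = P_1P_2 × P_1P_3 = (4500, -14250, -15200).
The plane has equation n·P = 666200. For P_4: n·P_4 = 666200.
Equal, so P_4 lies in the plane and all four are coplanar.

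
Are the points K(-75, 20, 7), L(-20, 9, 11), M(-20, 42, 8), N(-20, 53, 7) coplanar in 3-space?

With K as base: KL = (55, -11, 4), KM = (55, 22, 1), KN = (55, 33, 0).
KM × KN = (-33, 55, 605).
KL · (KM × KN) = 0.
The scalar triple product vanishes, so the four points are coplanar.

Yes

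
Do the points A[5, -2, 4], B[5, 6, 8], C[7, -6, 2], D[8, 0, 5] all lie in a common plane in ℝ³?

Yes

A normal to the plane through A, B, C is n = AB × AC = (0, 8, -16).
The plane has equation n·P = -80. For D: n·D = -80.
Equal, so D lies in the plane and all four are coplanar.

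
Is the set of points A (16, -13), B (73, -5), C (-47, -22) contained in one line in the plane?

No

AB = (57, 8), AC = (-63, -9).
Twice the signed area of △ABC is (57)(-9) − (8)(-63) = -9.
The area is nonzero, so the three points are not collinear.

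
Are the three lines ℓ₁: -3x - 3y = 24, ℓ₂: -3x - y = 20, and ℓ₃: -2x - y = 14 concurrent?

Yes

The three lines meet at one point iff the augmented coefficient matrix [aᵢ bᵢ cᵢ] has rank < 3, i.e. its determinant vanishes.
Here the determinant is 0.
It vanishes, so the lines are concurrent at (-6, -2).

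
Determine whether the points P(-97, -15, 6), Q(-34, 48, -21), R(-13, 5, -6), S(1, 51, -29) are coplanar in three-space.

No

With P as base: PQ = (63, 63, -27), PR = (84, 20, -12), PS = (98, 66, -35).
PR × PS = (92, 1764, 3584).
PQ · (PR × PS) = 20160.
Since 20160 ≠ 0, the four points are not coplanar.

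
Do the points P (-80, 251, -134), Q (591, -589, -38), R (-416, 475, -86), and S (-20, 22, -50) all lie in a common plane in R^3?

A normal to the plane through P, Q, R is n = PQ × PR = (-61824, -64464, -131936).
The plane has equation n·X = 6444880. For S: n·S = 6415072.
6415072 ≠ 6444880, so S is off the plane.

No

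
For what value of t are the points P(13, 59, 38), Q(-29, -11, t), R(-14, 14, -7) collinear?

Collinearity requires PQ × PR = 0; each component is linear in t.
The x-component gives (45)t + (1440) = 0, so t = -32.
The remaining components then also vanish.

-32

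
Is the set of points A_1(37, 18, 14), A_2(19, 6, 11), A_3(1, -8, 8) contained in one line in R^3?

No

A_1A_2 = (-18, -12, -3), A_1A_3 = (-36, -26, -6).
Comparing components 2 and 3: (-12)(-6) − (-3)(-26) = -6 ≠ 0, so A_1A_2 and A_1A_3 are not parallel and the points are not collinear.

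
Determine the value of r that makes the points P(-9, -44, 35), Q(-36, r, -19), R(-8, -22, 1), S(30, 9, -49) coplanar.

-8

Coplanarity ⇔ det[PQ; PR; PS] = 0.
Expanding, this is linear in r: (-1242)r + (-9936) = 0.
So r = -8.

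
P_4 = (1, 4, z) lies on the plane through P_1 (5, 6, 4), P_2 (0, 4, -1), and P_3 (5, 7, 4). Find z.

A normal to the plane is n = P_1P_2 × P_1P_3 = (5, 0, -5).
P_4 lies in the plane iff n · P_1P_4 = 0.
This gives (-5)z + (0) = 0, so z = 0.

0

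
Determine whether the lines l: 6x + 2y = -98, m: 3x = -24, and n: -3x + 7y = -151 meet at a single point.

Yes

Lines aᵢx + bᵢy = cᵢ with pairwise distinct directions are concurrent exactly when det[aᵢ bᵢ cᵢ] = 0.
Here the determinant is 0.
It vanishes, so the lines are concurrent at (-8, -25).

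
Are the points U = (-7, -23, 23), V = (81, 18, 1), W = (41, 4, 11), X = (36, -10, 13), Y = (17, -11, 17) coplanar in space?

No

The plane through U, V, W has normal n = UV × UW = (102, 0, 408) and equation n·P = 8670.
Checking the remaining points: n·X = 8976, n·Y = 8670.
Since n·X = 8976 ≠ 8670, X is off the plane and the points are not all coplanar.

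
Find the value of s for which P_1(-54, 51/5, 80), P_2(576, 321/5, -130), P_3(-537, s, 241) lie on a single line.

-156/5

Direction P_1P_2 = (630, 54, -210). From the x-coordinate of P_3, the parameter along the line is τ = (-537 − (-54))/630 = -23/30.
Then s = 51/5 + (-23/30)·(54) = -156/5.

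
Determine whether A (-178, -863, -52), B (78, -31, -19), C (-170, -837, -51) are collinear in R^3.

AB = (256, 832, 33), AC = (8, 26, 1).
Comparing components 2 and 3: (832)(1) − (33)(26) = -26 ≠ 0, so AB and AC are not parallel and the points are not collinear.

No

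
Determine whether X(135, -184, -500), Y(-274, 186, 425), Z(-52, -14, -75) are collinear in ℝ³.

No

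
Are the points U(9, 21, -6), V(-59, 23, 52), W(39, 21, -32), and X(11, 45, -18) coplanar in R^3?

No

With U as base: UV = (-68, 2, 58), UW = (30, 0, -26), UX = (2, 24, -12).
UW × UX = (624, 308, 720).
UV · (UW × UX) = -56.
Since -56 ≠ 0, the four points are not coplanar.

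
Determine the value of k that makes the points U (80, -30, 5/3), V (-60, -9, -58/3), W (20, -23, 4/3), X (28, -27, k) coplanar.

Normal to plane UVW: n = (140, 3640/3, 280); plane equation n·P = -74200/3.
Requiring n·X = -74200/3: (280)k + (-28840) = -74200/3.
So k = 44/3.

44/3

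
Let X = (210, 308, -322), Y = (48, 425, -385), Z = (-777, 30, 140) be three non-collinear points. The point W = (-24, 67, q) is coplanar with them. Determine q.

-63

The plane through X, Y, Z has equation 36540x + 137025y + 160515z = -1808730.
Substituting W: (160515)q + (8303715) = -1808730, so q = -63.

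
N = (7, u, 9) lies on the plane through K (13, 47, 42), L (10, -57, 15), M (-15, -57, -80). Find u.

Coplanarity requires KL · (KM × KN) = 0.
KL = (-3, -104, -27), KM = (-28, -104, -122); the triple product is linear in u with coefficient 390 and constant term 8190.
Setting it to zero: u = -21.

-21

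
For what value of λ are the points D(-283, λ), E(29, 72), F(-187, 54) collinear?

46

Collinearity: (D − E) must be parallel to (F − E) = (-216, -18).
Cross-multiplying the components: (λ − 72)·(-216) = (-312)·(-18).
Solving gives λ = 46.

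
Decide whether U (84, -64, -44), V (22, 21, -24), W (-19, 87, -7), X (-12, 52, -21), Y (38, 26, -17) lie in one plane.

The plane through U, V, W has normal n = UV × UW = (125, 234, -607) and equation n·P = 22232.
Checking the remaining points: n·X = 23415, n·Y = 21153.
Since n·X = 23415 ≠ 22232, X is off the plane and the points are not all coplanar.

No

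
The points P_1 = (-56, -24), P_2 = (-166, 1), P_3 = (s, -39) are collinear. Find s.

10

The three points are collinear iff det[P_1P_2; P_1P_3] = 0.
This determinant is linear in s: (-25)s + (250) = 0, so s = 10.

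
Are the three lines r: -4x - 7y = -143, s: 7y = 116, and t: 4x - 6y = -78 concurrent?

No

Intersecting r and s: solving the 2×2 system gives (x, y) = (27/4, 116/7).
Substitute into t: (4)(27/4) + (-6)(116/7) = -507/7.
But t requires -78 ≠ -507/7, so the three lines have no common point.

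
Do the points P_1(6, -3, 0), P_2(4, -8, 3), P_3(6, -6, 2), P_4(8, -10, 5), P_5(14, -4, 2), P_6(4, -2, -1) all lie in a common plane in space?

Yes

The plane through P_1, P_2, P_3 has normal n = P_1P_2 × P_1P_3 = (-1, 4, 6) and equation n·P = -18.
Checking the remaining points: n·P_4 = -18, n·P_5 = -18, n·P_6 = -18.
All equal -18, so all 6 points lie in one plane.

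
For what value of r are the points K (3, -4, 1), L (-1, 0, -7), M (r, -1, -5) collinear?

0

Collinearity requires KL × KM = 0; each component is linear in r.
The y-component gives (-8)r + (0) = 0, so r = 0.
The remaining components then also vanish.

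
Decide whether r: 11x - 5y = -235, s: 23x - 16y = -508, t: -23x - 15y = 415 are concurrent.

Yes

The three lines meet at one point iff the augmented coefficient matrix [aᵢ bᵢ cᵢ] has rank < 3, i.e. its determinant vanishes.
Here the determinant is 0.
It vanishes, so the lines are concurrent at (-20, 3).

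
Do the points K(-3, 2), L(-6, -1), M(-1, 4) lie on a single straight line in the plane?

KL = (-3, -3), KM = (2, 2).
det[KL; KM] = (-3)(2) − (-3)(2) = 0.
The determinant is zero, so the points are collinear.

Yes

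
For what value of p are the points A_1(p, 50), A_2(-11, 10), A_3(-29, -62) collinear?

The three points are collinear iff det[A_1A_2; A_1A_3] = 0.
This determinant is linear in p: (72)p + (72) = 0, so p = -1.

-1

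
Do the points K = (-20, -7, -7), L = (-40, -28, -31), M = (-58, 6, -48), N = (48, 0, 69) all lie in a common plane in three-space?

Yes

A normal to the plane through K, L, M is n = KL × KM = (1173, 92, -1058).
The plane has equation n·P = -16698. For N: n·N = -16698.
Equal, so N lies in the plane and all four are coplanar.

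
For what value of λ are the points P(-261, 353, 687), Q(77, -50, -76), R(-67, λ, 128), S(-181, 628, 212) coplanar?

The points are coplanar iff PQ · (PR × PS) = 0.
Expanding, this is linear in λ: (-99510)λ + (27265740) = 0.
So λ = 274.

274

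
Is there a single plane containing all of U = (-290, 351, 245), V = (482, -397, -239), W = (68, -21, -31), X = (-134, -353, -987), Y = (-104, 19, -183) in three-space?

Yes

The plane through U, V, W has normal n = UV × UW = (26400, 39800, -19400) and equation n·P = 1560800.
Checking the remaining points: n·X = 1560800, n·Y = 1560800.
All equal 1560800, so all 5 points lie in one plane.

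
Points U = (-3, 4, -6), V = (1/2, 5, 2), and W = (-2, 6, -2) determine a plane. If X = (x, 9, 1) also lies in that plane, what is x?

-2

The plane through U, V, W has equation −12x − 6y + 6z = -24.
Substituting X: (-12)x + (-48) = -24, so x = -2.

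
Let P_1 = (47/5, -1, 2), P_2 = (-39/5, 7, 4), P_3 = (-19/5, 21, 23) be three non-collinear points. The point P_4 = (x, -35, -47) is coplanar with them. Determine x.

A normal to the plane is n = P_1P_2 × P_1P_3 = (124, 1674/5, -1364/5).
P_4 lies in the plane iff n · P_1P_4 = 0.
This gives (124)x + (4092/5) = 0, so x = -33/5.

-33/5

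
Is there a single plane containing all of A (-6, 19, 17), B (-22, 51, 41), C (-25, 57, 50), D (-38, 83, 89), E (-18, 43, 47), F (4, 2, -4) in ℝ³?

No

The plane through A, B, C has normal n = AB × AC = (144, 72, 0) and equation n·P = 504.
Checking the remaining points: n·D = 504, n·E = 504, n·F = 720.
Since n·F = 720 ≠ 504, F is off the plane and the points are not all coplanar.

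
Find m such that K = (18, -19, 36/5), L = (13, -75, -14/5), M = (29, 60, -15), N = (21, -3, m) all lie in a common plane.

-22/5

Normal to plane KLM: n = (10166/5, -221, 221); plane equation n·P = 211939/5.
Requiring n·N = 211939/5: (221)m + (216801/5) = 211939/5.
So m = -22/5.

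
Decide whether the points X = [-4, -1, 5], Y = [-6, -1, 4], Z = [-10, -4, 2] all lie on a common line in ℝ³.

No

XY = (-2, 0, -1), XZ = (-6, -3, -3).
XY × XZ = (-3, 0, 6).
The cross product is nonzero, so the points do not lie on one line.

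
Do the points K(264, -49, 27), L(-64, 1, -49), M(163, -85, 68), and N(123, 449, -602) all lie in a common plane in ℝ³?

No

The four points are coplanar iff the 3×3 determinant with rows KL, KM, KN is zero.
Rows: (-328, 50, -76), (-101, -36, 41), (-141, 498, -629).
Expanding along the first row: (-328)(2226) − (50)(69310) + (-76)(-55374) = 12796.
Nonzero ⇒ not coplanar.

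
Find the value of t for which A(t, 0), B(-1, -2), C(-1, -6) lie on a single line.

-1

The three points are collinear iff det[AB; AC] = 0.
This determinant is linear in t: (4)t + (4) = 0, so t = -1.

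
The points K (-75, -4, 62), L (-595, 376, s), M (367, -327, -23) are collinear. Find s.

162

Collinearity requires KL × KM = 0; each component is linear in s.
The x-component gives (323)s + (-52326) = 0, so s = 162.
The remaining components then also vanish.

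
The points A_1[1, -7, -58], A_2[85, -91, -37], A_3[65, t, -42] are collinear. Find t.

Direction A_1A_2 = (84, -84, 21). From the x-coordinate of A_3, the parameter along the line is τ = (65 − 1)/84 = 16/21.
Then t = (-7) + 16/21·(-84) = -71.

-71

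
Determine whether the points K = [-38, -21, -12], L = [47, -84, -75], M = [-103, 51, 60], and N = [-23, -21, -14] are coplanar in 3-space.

No

With K as base: KL = (85, -63, -63), KM = (-65, 72, 72), KN = (15, 0, -2).
KM × KN = (-144, 950, -1080).
KL · (KM × KN) = -4050.
Since -4050 ≠ 0, the four points are not coplanar.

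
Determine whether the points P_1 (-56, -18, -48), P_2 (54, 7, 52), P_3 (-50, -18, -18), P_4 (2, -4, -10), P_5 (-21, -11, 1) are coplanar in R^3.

The plane through P_1, P_2, P_3 has normal n = P_1P_2 × P_1P_3 = (750, -2700, -150) and equation n·P = 13800.
Checking the remaining points: n·P_4 = 13800, n·P_5 = 13800.
All equal 13800, so all 5 points lie in one plane.

Yes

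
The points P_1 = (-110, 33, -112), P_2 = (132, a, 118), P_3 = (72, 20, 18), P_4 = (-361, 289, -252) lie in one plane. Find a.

Normal to plane P_1P_3P_4: n = (-31460, -7150, 43329); plane equation n·P = -1628198.
Requiring n·P_2 = -1628198: (-7150)a + (960102) = -1628198.
So a = 362.

362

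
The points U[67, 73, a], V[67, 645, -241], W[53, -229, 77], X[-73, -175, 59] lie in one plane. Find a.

The points are coplanar iff UV · (UW × UX) = 0.
Expanding, this is linear in a: (110880)a + (3659040) = 0.
So a = -33.

-33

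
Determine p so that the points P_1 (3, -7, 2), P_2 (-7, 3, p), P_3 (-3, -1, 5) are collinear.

7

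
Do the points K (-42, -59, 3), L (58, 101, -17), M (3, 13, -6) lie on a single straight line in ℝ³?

Yes

KL = (100, 160, -20), KM = (45, 72, -9).
Each component of KM is 9/20 times the corresponding component of KL, so KM = 9/20·KL and the points are collinear.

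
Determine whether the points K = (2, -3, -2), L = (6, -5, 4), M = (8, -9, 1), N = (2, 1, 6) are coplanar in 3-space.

Yes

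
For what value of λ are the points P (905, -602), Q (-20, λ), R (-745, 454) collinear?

The three points are collinear iff det[PQ; PR] = 0.
This determinant is linear in λ: (1650)λ + (16500) = 0, so λ = -10.

-10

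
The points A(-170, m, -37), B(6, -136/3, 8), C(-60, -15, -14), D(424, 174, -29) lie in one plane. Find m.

11/3

The points are coplanar iff AB · (AC × AD) = 0.
Expanding, this is linear in m: (11638)m + (-128018/3) = 0.
So m = 11/3.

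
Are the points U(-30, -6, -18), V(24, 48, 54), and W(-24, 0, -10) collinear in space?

UV = (54, 54, 72), UW = (6, 6, 8).
Each component of UW is 1/9 times the corresponding component of UV, so UW = 1/9·UV and the points are collinear.

Yes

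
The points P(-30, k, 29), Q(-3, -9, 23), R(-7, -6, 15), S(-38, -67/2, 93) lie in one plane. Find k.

-21/2

The points are coplanar iff PQ · (PR × PS) = 0.
Expanding, this is linear in k: (-560)k + (-5880) = 0.
So k = -21/2.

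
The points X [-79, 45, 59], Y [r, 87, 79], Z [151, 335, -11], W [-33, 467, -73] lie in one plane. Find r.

243

Normal to plane XZW: n = (-8740, 27140, 83720); plane equation n·P = 6851240.
Requiring n·Y = 6851240: (-8740)r + (8975060) = 6851240.
So r = 243.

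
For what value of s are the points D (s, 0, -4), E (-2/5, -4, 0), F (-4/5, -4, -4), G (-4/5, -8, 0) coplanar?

The points are coplanar iff DE · (DF × DG) = 0.
Expanding, this is linear in s: (16)s + (32/5) = 0.
So s = -2/5.

-2/5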